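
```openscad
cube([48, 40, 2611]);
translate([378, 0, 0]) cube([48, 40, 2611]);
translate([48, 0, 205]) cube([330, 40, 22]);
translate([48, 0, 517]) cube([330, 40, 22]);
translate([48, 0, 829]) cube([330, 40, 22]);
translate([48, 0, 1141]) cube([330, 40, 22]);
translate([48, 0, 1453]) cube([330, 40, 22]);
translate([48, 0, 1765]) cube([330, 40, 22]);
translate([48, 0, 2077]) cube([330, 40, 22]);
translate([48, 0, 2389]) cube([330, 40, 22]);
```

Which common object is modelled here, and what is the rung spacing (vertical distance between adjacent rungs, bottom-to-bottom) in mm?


A ladder. The rung spacing is 312 mm.

Two tall 48×40 posts with 8 short bars between them — a ladder. Adjacent rungs sit at z = 205 and z = 517, so the spacing is 517 − 205 = 312 mm.


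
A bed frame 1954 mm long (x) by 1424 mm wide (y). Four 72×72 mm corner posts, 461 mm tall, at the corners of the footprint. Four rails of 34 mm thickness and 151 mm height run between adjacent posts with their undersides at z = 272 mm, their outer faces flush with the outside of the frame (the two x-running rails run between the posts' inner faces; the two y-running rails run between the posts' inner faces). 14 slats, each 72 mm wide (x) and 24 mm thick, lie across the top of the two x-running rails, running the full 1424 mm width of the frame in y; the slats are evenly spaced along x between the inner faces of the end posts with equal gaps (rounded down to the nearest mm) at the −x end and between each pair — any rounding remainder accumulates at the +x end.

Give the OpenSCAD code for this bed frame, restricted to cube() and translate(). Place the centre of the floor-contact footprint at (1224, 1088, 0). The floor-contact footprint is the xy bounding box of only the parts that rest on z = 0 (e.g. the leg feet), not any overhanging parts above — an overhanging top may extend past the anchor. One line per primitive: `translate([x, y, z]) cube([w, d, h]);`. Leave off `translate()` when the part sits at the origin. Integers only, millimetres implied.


translate([247, 376, 0]) cube([72, 72, 461]);
translate([247, 1728, 0]) cube([72, 72, 461]);
translate([2129, 376, 0]) cube([72, 72, 461]);
translate([2129, 1728, 0]) cube([72, 72, 461]);
translate([319, 376, 272]) cube([1810, 34, 151]);
translate([319, 1766, 272]) cube([1810, 34, 151]);
translate([247, 448, 272]) cube([34, 1280, 151]);
translate([2167, 448, 272]) cube([34, 1280, 151]);
translate([372, 376, 423]) cube([72, 1424, 24]);
translate([497, 376, 423]) cube([72, 1424, 24]);
translate([622, 376, 423]) cube([72, 1424, 24]);
translate([747, 376, 423]) cube([72, 1424, 24]);
translate([872, 376, 423]) cube([72, 1424, 24]);
translate([997, 376, 423]) cube([72, 1424, 24]);
translate([1122, 376, 423]) cube([72, 1424, 24]);
translate([1247, 376, 423]) cube([72, 1424, 24]);
translate([1372, 376, 423]) cube([72, 1424, 24]);
translate([1497, 376, 423]) cube([72, 1424, 24]);
translate([1622, 376, 423]) cube([72, 1424, 24]);
translate([1747, 376, 423]) cube([72, 1424, 24]);
translate([1872, 376, 423]) cube([72, 1424, 24]);
translate([1997, 376, 423]) cube([72, 1424, 24]);


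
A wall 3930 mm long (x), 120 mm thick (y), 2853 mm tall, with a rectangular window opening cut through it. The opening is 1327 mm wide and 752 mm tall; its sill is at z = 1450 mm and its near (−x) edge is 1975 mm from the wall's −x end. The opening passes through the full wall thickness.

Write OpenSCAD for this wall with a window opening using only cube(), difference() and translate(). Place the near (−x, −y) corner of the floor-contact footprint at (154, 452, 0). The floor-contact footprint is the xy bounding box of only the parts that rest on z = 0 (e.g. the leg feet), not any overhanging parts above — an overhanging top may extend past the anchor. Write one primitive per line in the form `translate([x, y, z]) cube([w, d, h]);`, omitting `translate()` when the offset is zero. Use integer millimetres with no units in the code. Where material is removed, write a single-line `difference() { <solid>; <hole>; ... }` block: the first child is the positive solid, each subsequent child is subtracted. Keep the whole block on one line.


difference() { translate([154, 452, 0]) cube([3930, 120, 2853]); translate([2129, 452, 1450]) cube([1327, 120, 752]); }


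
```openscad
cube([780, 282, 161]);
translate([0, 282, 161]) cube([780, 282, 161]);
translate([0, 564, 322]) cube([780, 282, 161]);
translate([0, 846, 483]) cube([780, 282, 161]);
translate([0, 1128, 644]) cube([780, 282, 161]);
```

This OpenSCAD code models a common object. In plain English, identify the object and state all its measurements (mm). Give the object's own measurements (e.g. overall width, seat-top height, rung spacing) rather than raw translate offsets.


A straight staircase of 5 solid steps. Each step is 780 mm wide (x), 282 mm deep (y, the going) and 161 mm tall (the rise). The first step rests on the floor; each subsequent step sits one going further in +y and one rise higher in +z, directly behind and above the previous step with no overlap.


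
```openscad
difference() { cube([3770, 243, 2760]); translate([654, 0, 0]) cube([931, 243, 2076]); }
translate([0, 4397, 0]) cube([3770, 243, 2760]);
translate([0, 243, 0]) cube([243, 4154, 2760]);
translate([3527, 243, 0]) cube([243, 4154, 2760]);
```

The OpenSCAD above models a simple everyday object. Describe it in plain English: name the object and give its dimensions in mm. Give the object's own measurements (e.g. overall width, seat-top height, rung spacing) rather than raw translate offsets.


A single room: four walls, each 2760 mm tall and 243 mm thick, enclosing an outside footprint 3770×4640 mm (x × y), no floor or roof. The front and back walls (−y and +y sides) run the full x-width; the side walls fit between their inner faces. A door opening 931 mm wide and 2076 mm tall is cut through the front wall from the floor up, its −x edge 654 mm from the wall's −x end.


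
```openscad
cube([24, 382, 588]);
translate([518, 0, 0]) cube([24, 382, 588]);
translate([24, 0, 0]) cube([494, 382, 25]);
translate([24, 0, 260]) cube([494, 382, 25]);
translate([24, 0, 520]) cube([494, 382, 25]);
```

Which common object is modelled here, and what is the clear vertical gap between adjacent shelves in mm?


A bookshelf. The clear shelf gap is 235 mm.

Two tall side panels with 3 horizontal boards between them — a bookshelf. The first two shelf undersides are at z = 0 and z = 260; with shelf thickness 25, the clear gap is 260 − 0 − 25 = 235 mm.


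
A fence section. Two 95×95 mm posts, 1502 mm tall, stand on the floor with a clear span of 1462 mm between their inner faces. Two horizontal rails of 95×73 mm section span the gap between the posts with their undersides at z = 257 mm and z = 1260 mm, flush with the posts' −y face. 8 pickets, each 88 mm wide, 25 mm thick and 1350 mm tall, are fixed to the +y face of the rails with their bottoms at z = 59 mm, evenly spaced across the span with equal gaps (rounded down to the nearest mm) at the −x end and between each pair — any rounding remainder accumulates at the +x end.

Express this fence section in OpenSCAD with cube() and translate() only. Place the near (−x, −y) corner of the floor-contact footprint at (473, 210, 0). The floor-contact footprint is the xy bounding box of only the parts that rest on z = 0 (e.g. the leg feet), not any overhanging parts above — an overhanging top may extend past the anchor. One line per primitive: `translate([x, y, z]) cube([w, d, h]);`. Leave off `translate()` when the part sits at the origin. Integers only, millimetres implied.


translate([473, 210, 0]) cube([95, 95, 1502]);
translate([2030, 210, 0]) cube([95, 95, 1502]);
translate([568, 210, 257]) cube([1462, 95, 73]);
translate([568, 210, 1260]) cube([1462, 95, 73]);
translate([652, 305, 59]) cube([88, 25, 1350]);
translate([824, 305, 59]) cube([88, 25, 1350]);
translate([996, 305, 59]) cube([88, 25, 1350]);
translate([1168, 305, 59]) cube([88, 25, 1350]);
translate([1340, 305, 59]) cube([88, 25, 1350]);
translate([1512, 305, 59]) cube([88, 25, 1350]);
translate([1684, 305, 59]) cube([88, 25, 1350]);
translate([1856, 305, 59]) cube([88, 25, 1350]);


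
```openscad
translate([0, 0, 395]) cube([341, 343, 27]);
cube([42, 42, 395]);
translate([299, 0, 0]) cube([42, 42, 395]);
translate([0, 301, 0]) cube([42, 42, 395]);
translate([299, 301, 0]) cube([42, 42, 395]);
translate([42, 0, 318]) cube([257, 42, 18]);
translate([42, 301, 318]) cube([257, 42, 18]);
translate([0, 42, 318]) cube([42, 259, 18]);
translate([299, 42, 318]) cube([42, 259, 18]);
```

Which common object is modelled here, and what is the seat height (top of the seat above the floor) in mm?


A stool. The seat height is 422 mm.

A 341×343×27 slab at z = 395 on four corner posts — a stool. The seat top is 395 + 27 = 422 mm.


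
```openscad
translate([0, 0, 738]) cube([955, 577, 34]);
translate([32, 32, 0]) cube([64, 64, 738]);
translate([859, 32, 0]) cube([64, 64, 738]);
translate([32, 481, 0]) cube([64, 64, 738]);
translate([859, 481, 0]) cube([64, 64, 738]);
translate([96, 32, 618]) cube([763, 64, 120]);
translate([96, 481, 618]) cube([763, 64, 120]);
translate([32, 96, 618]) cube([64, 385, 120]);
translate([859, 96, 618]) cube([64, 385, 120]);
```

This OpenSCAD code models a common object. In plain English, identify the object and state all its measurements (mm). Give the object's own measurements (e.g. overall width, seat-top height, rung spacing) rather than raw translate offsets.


A table: top 955 mm (x) × 577 mm (y), 34 mm thick, upper face at z = 772 mm, on four 64×64 mm square legs, each inset 32 mm from the nearest pair of top edges from z = 0 to the bottom of the top. Four apron rails, 64 mm thick and 120 mm tall, run between adjacent legs with their top edges flush with the underside of the top and their outer faces flush with the legs' outer faces.


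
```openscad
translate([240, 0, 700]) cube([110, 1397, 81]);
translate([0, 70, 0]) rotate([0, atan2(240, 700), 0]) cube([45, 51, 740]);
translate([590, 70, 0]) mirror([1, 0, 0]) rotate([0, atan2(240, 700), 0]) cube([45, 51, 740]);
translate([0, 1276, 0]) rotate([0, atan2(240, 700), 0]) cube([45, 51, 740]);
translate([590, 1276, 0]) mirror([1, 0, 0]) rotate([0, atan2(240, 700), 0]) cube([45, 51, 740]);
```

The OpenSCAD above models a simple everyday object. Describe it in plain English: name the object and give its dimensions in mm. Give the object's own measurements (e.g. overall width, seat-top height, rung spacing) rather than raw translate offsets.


A sawhorse. A 110×1397×81 mm beam (x, y, z) sits on two A-frame leg pairs. Each pair is two raked legs of 45×51 mm section (51 mm along y) splaying symmetrically in x. Each leg rises 700 mm vertically over 240 mm of horizontal reach and is 740 mm long along its own axis. Every leg's outer bottom edge rests on the floor and its outer top edge meets a bottom edge of the beam — the left legs (tilting toward +x) meet the beam's −x bottom edge, the right legs (their mirror images, tilting toward −x) meet its +x bottom edge — so the leg tops tuck under the beam, the beam's underside is 700 mm above the floor, and the feet are 590 mm apart outside-to-outside with the beam centred between them. The two leg pairs are set in 70 mm from either end of the beam.


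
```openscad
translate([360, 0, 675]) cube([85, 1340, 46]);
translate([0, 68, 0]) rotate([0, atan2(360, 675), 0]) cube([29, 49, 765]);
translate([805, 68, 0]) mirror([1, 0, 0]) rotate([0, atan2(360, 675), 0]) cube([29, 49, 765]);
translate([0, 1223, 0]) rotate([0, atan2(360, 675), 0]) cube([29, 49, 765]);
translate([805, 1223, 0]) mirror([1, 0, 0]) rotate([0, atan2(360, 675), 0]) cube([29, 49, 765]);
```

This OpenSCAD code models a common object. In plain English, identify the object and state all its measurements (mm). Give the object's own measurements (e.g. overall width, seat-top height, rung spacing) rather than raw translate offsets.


A sawhorse. A 85×1340×46 mm beam (x, y, z) sits on two A-frame leg pairs. Each pair is two raked legs of 29×49 mm section (49 mm along y) splaying symmetrically in x. Each leg rises 675 mm vertically over 360 mm of horizontal reach and is 765 mm long along its own axis. Every leg's outer bottom edge rests on the floor and its outer top edge meets a bottom edge of the beam — the left legs (tilting toward +x) meet the beam's −x bottom edge, the right legs (their mirror images, tilting toward −x) meet its +x bottom edge — so the leg tops tuck under the beam, the beam's underside is 675 mm above the floor, and the feet are 805 mm apart outside-to-outside with the beam centred between them. The two leg pairs are set in 68 mm from either end of the beam.


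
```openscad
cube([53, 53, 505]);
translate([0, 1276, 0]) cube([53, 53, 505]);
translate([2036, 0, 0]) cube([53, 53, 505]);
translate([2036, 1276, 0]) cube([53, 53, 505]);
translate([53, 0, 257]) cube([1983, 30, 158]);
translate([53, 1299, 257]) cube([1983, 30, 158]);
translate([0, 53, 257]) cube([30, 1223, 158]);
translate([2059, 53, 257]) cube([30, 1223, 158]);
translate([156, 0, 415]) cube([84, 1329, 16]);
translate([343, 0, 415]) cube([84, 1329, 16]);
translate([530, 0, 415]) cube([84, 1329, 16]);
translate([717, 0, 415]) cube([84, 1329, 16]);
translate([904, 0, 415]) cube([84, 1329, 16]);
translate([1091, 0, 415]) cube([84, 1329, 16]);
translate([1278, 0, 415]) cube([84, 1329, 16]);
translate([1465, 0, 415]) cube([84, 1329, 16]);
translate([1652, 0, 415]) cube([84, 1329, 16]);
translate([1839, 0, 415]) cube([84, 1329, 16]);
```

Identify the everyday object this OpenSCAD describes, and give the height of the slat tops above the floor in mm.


A bed frame. The slat-top height is 431 mm.

Four posts, four rails, and a row of slats — a bed frame. Slats sit on the rails at z = 257 + 158 = 415; with slat thickness 16, the top is 431 mm.


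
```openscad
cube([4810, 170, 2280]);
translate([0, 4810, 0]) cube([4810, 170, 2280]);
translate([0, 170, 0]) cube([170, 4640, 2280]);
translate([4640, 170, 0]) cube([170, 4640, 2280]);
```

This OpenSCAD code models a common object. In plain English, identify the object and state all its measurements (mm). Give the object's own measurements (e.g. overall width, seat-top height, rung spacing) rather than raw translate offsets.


The wall frame of a small rectangular building: four walls, each 2280 mm tall and 170 mm thick, enclosing a footprint 4810 mm (x) by 4980 mm (y) outside-to-outside, with no floor or roof. The front and back walls (the −y and +y sides) span the full width; the two side walls fit between them.


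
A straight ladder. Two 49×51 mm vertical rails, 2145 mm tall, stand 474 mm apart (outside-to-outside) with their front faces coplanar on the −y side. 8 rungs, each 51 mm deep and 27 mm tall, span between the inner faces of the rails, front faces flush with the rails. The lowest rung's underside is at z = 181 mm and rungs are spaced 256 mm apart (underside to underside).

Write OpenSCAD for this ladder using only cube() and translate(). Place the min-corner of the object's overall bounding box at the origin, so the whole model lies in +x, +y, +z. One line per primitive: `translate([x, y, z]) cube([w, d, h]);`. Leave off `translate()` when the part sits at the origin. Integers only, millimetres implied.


cube([49, 51, 2145]);
translate([425, 0, 0]) cube([49, 51, 2145]);
translate([49, 0, 181]) cube([376, 51, 27]);
translate([49, 0, 437]) cube([376, 51, 27]);
translate([49, 0, 693]) cube([376, 51, 27]);
translate([49, 0, 949]) cube([376, 51, 27]);
translate([49, 0, 1205]) cube([376, 51, 27]);
translate([49, 0, 1461]) cube([376, 51, 27]);
translate([49, 0, 1717]) cube([376, 51, 27]);
translate([49, 0, 1973]) cube([376, 51, 27]);


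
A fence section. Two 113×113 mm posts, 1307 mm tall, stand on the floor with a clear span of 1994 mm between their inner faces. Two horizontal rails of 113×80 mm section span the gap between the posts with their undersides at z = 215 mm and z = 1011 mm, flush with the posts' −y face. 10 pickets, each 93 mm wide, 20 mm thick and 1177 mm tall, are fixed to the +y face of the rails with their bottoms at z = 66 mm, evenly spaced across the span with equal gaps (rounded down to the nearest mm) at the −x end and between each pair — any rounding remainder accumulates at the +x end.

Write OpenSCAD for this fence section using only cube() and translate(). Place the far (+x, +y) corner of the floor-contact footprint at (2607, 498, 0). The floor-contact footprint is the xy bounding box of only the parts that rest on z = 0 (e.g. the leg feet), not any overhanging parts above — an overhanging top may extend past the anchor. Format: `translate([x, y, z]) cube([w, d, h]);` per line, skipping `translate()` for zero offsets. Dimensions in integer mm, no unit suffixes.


translate([387, 385, 0]) cube([113, 113, 1307]);
translate([2494, 385, 0]) cube([113, 113, 1307]);
translate([500, 385, 215]) cube([1994, 113, 80]);
translate([500, 385, 1011]) cube([1994, 113, 80]);
translate([596, 498, 66]) cube([93, 20, 1177]);
translate([785, 498, 66]) cube([93, 20, 1177]);
translate([974, 498, 66]) cube([93, 20, 1177]);
translate([1163, 498, 66]) cube([93, 20, 1177]);
translate([1352, 498, 66]) cube([93, 20, 1177]);
translate([1541, 498, 66]) cube([93, 20, 1177]);
translate([1730, 498, 66]) cube([93, 20, 1177]);
translate([1919, 498, 66]) cube([93, 20, 1177]);
translate([2108, 498, 66]) cube([93, 20, 1177]);
translate([2297, 498, 66]) cube([93, 20, 1177]);


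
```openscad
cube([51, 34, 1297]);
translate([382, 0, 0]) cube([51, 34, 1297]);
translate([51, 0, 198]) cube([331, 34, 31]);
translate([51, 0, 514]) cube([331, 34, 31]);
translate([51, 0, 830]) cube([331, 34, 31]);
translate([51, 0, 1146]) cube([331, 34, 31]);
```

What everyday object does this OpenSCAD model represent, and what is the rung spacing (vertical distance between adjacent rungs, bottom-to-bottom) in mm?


A ladder. The rung spacing is 316 mm.

Two tall 51×34 posts with 4 short bars between them — a ladder. Adjacent rungs sit at z = 198 and z = 514, so the spacing is 514 − 198 = 316 mm.


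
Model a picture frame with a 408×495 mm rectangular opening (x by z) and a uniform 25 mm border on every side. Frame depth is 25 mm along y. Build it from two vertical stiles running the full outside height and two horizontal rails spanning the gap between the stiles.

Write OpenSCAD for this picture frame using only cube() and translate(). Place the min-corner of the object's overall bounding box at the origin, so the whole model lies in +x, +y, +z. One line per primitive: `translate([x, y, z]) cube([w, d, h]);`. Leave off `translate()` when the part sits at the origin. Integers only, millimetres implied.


cube([25, 25, 545]);
translate([433, 0, 0]) cube([25, 25, 545]);
translate([25, 0, 0]) cube([408, 25, 25]);
translate([25, 0, 520]) cube([408, 25, 25]);


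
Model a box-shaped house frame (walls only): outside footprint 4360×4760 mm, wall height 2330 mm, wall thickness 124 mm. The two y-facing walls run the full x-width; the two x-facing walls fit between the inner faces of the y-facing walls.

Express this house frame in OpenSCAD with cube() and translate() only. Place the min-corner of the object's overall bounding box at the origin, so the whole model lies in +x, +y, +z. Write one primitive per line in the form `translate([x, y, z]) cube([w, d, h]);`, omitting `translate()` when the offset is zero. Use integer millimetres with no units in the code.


cube([4360, 124, 2330]);
translate([0, 4636, 0]) cube([4360, 124, 2330]);
translate([0, 124, 0]) cube([124, 4512, 2330]);
translate([4236, 124, 0]) cube([124, 4512, 2330]);


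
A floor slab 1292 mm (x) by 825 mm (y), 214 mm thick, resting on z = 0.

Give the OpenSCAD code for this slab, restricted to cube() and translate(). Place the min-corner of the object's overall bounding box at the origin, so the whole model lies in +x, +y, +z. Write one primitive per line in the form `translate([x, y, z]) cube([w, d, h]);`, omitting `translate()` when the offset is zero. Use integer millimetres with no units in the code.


cube([1292, 825, 214]);


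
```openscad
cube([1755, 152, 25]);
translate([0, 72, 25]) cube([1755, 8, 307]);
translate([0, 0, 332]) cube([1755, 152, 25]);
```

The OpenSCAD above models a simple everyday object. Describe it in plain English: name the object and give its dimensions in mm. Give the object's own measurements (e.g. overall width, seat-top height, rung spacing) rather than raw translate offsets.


An I-beam lying along x, 1755 mm long. Overall section height 357 mm. Two flanges 152 mm wide (y) and 25 mm thick, one on the floor and one at the top; a web 8 mm thick runs between them, centred on the flange width.


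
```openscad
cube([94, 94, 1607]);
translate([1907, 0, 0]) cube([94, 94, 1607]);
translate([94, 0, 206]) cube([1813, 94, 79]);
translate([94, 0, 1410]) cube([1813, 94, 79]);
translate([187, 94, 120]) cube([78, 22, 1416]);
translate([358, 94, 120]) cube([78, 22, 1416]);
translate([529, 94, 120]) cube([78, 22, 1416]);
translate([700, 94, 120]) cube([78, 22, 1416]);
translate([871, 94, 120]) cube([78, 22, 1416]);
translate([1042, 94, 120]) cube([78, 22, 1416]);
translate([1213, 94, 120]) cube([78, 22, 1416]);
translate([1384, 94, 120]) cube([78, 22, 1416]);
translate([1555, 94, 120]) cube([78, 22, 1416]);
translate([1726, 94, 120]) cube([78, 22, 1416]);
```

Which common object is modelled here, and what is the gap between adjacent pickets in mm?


A fence section. The picket gap is 93 mm.

Two posts, two rails, 10 pickets — a fence section. Span 1813 mm holds 10 pickets of 78 mm with 11 equal gaps: ⌊(1813 − 10·78) / 11⌋ = 93 mm.


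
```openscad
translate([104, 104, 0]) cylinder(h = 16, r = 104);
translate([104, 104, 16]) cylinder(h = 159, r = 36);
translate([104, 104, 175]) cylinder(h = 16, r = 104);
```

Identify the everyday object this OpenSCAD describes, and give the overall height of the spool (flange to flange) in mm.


A spool. The overall height is 191 mm.

Three coaxial cylinders, large–small–large — a spool. Two 16 mm flanges and a 159 mm core give 16 + 159 + 16 = 191 mm.


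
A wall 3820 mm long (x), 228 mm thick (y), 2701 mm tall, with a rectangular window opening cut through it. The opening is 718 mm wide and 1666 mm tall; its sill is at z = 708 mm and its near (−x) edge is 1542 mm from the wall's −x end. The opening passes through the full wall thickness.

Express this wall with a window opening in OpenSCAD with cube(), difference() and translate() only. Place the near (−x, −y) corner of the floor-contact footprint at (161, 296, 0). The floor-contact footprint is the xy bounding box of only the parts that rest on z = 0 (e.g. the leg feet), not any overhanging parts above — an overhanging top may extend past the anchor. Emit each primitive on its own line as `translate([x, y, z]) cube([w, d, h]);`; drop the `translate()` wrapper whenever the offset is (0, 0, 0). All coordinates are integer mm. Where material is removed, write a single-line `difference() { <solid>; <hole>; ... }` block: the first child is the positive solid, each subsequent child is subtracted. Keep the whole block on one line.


difference() { translate([161, 296, 0]) cube([3820, 228, 2701]); translate([1703, 296, 708]) cube([718, 228, 1666]); }


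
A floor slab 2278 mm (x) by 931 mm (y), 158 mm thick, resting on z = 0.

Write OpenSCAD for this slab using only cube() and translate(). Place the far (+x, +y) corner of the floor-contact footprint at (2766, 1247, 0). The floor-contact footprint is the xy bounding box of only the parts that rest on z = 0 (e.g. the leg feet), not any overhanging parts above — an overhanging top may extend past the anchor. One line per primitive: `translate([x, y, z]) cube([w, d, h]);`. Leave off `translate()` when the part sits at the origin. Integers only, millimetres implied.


translate([488, 316, 0]) cube([2278, 931, 158]);


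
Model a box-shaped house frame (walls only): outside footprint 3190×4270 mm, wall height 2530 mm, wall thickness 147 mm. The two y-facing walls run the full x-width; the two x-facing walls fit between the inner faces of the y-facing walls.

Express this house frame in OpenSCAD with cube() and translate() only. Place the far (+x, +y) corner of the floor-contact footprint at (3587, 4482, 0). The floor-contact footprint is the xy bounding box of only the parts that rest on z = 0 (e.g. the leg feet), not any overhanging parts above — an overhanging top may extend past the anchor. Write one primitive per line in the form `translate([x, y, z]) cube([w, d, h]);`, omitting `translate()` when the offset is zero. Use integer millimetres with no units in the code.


translate([397, 212, 0]) cube([3190, 147, 2530]);
translate([397, 4335, 0]) cube([3190, 147, 2530]);
translate([397, 359, 0]) cube([147, 3976, 2530]);
translate([3440, 359, 0]) cube([147, 3976, 2530]);


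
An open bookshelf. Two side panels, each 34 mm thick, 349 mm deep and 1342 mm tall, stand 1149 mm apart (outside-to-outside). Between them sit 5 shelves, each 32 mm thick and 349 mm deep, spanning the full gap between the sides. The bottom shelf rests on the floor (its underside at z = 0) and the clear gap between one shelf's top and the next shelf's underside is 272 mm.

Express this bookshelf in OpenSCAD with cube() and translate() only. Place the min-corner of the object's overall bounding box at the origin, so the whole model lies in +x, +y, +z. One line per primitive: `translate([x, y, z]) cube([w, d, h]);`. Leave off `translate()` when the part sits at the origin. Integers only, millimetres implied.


cube([34, 349, 1342]);
translate([1115, 0, 0]) cube([34, 349, 1342]);
translate([34, 0, 0]) cube([1081, 349, 32]);
translate([34, 0, 304]) cube([1081, 349, 32]);
translate([34, 0, 608]) cube([1081, 349, 32]);
translate([34, 0, 912]) cube([1081, 349, 32]);
translate([34, 0, 1216]) cube([1081, 349, 32]);


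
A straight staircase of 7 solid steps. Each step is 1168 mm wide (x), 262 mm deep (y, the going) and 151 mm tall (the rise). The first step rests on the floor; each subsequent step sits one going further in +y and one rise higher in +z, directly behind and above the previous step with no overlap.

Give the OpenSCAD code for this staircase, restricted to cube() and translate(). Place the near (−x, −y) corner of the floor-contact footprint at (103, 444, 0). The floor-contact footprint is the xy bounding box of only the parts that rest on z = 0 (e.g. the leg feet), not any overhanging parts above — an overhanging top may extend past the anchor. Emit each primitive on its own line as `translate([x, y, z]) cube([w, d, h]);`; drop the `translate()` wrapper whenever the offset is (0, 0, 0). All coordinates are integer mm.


translate([103, 444, 0]) cube([1168, 262, 151]);
translate([103, 706, 151]) cube([1168, 262, 151]);
translate([103, 968, 302]) cube([1168, 262, 151]);
translate([103, 1230, 453]) cube([1168, 262, 151]);
translate([103, 1492, 604]) cube([1168, 262, 151]);
translate([103, 1754, 755]) cube([1168, 262, 151]);
translate([103, 2016, 906]) cube([1168, 262, 151]);


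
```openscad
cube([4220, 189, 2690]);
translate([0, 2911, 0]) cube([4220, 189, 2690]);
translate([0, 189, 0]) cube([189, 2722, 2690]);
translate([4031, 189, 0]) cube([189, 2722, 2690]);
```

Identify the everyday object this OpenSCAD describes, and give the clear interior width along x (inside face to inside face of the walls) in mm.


A house (or room) frame. The interior width is 3842 mm.

Four 2690 mm walls enclosing a rectangle with no floor or roof — a room or house frame. Outside width is 4220 mm and wall thickness is 189 mm, so the interior width is 4220 − 2 × 189 = 3842 mm.


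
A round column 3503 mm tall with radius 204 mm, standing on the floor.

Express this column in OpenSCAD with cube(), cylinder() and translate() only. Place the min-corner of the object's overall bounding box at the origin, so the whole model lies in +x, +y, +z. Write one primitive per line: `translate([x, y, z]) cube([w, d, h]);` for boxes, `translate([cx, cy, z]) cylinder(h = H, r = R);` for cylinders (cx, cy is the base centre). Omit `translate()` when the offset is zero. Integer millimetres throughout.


translate([204, 204, 0]) cylinder(h = 3503, r = 204);


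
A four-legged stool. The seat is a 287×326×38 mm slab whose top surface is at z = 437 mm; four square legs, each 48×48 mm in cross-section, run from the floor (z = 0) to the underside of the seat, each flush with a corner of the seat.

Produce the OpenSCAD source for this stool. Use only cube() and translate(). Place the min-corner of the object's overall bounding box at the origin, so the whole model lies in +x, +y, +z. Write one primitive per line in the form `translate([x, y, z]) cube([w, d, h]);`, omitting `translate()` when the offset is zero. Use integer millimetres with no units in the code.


translate([0, 0, 399]) cube([287, 326, 38]);
cube([48, 48, 399]);
translate([239, 0, 0]) cube([48, 48, 399]);
translate([0, 278, 0]) cube([48, 48, 399]);
translate([239, 278, 0]) cube([48, 48, 399]);


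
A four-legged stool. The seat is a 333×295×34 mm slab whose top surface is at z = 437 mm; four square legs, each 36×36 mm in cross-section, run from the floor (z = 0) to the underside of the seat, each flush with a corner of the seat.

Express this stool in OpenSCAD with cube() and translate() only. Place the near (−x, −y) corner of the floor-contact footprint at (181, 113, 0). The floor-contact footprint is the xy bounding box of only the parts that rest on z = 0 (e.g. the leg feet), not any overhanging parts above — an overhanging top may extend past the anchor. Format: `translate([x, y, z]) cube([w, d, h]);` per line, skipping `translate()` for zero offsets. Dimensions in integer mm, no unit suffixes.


// leg_h = 437 - 34 = 403
translate([181, 113, 403]) cube([333, 295, 34]);
translate([181, 113, 0]) cube([36, 36, 403]);
translate([478, 113, 0]) cube([36, 36, 403]);
translate([181, 372, 0]) cube([36, 36, 403]);
translate([478, 372, 0]) cube([36, 36, 403]);


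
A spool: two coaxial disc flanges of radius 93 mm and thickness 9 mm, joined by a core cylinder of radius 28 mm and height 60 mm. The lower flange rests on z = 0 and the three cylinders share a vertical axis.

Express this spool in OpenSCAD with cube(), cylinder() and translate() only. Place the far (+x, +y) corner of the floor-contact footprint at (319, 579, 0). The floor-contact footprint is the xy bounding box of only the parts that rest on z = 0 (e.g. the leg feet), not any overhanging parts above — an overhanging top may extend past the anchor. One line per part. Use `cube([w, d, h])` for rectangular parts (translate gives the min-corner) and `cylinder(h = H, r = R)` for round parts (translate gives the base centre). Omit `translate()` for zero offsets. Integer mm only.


translate([226, 486, 0]) cylinder(h = 9, r = 93);
translate([226, 486, 9]) cylinder(h = 60, r = 28);
translate([226, 486, 69]) cylinder(h = 9, r = 93);


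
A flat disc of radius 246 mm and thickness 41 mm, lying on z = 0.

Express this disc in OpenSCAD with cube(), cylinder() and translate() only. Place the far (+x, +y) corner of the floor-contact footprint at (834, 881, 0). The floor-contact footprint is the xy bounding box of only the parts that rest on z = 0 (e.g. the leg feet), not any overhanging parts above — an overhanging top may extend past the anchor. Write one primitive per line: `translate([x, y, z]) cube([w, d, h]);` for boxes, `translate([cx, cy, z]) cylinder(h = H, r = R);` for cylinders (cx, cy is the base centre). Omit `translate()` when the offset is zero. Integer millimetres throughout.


translate([588, 635, 0]) cylinder(h = 41, r = 246);


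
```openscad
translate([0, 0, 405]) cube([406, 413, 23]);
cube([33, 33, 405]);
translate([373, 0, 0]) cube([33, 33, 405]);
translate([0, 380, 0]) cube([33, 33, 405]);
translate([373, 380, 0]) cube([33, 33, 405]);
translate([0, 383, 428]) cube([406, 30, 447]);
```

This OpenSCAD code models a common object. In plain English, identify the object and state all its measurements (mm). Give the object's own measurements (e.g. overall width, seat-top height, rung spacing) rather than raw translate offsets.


A chair. The seat is a 406×413×23 mm slab with its top at z = 428 mm, on four 33×33 mm corner legs (flush with the seat edges, standing on z = 0). A flat backrest 30 mm thick, 447 mm tall, spans the full seat width and rises from the seat top along its +y edge, rear face flush with the rear of the seat.


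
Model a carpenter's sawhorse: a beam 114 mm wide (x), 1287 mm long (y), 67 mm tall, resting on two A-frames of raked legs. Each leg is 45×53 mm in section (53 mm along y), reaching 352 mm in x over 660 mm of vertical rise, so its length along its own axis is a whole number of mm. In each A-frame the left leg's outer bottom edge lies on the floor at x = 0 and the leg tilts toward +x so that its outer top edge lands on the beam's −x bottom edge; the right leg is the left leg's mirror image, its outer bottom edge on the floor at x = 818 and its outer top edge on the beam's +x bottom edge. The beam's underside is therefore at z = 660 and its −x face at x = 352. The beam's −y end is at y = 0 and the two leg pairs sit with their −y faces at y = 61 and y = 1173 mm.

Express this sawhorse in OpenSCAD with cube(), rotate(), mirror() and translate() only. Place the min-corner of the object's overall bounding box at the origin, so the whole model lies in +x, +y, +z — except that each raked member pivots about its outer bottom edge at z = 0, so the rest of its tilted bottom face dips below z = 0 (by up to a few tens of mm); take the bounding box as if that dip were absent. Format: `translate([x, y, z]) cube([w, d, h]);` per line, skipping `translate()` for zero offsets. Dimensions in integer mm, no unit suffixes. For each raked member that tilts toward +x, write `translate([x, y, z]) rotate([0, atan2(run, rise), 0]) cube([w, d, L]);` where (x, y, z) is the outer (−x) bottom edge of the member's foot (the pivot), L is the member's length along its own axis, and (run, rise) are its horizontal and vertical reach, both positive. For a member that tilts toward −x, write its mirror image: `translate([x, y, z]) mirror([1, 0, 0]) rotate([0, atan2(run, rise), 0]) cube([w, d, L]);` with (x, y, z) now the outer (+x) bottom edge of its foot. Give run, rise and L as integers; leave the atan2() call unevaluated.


// leg length = √(352² + 660²) = 748
// right-leg outer foot x = 2·352 + 114 = 818
// beam min-corner = (352, 0, 660)
translate([352, 0, 660]) cube([114, 1287, 67]);
translate([0, 61, 0]) rotate([0, atan2(352, 660), 0]) cube([45, 53, 748]);
translate([818, 61, 0]) mirror([1, 0, 0]) rotate([0, atan2(352, 660), 0]) cube([45, 53, 748]);
translate([0, 1173, 0]) rotate([0, atan2(352, 660), 0]) cube([45, 53, 748]);
translate([818, 1173, 0]) mirror([1, 0, 0]) rotate([0, atan2(352, 660), 0]) cube([45, 53, 748]);


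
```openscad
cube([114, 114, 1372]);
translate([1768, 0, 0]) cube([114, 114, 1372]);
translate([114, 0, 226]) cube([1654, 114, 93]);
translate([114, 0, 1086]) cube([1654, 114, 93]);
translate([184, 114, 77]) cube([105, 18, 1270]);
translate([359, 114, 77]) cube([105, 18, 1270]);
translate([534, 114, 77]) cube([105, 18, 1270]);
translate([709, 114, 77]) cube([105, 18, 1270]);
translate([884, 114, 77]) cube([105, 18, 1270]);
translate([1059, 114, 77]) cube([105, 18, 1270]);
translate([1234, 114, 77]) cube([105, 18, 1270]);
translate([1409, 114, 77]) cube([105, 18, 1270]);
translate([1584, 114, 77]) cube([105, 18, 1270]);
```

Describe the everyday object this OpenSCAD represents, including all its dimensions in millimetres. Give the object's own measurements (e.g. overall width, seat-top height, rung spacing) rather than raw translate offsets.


A fence section. Two 114×114 mm posts, 1372 mm tall, stand on the floor with a clear span of 1654 mm between their inner faces. Two horizontal rails of 114×93 mm section span the gap between the posts with their undersides at z = 226 mm and z = 1086 mm, flush with the posts' −y face. 9 pickets, each 105 mm wide, 18 mm thick and 1270 mm tall, are fixed to the +y face of the rails with their bottoms at z = 77 mm, spaced across the span with a 70 mm gap after the −x post and between neighbouring pickets, with 79 mm left before the +x post.


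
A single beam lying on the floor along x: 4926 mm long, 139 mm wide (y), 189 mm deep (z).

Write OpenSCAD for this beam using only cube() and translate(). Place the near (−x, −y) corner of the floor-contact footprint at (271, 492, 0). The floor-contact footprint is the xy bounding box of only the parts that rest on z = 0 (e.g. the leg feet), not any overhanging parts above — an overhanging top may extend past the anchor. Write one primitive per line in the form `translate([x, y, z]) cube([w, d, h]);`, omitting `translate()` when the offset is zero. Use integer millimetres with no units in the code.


translate([271, 492, 0]) cube([4926, 139, 189]);


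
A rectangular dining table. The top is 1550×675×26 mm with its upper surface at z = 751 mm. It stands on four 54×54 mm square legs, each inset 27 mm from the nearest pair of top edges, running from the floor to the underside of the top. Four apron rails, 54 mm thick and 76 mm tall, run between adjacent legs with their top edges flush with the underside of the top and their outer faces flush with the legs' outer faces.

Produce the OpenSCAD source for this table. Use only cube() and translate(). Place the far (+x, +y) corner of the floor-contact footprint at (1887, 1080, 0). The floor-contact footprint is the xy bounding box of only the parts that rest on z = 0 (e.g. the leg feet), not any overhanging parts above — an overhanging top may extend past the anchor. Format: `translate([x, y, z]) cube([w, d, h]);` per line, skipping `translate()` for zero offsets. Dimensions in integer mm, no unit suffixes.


// leg_h = 751 - 26 = 725
// apron z = 725 - 76 = 649
translate([364, 432, 725]) cube([1550, 675, 26]);
translate([391, 459, 0]) cube([54, 54, 725]);
translate([1833, 459, 0]) cube([54, 54, 725]);
translate([391, 1026, 0]) cube([54, 54, 725]);
translate([1833, 1026, 0]) cube([54, 54, 725]);
translate([445, 459, 649]) cube([1388, 54, 76]);
translate([445, 1026, 649]) cube([1388, 54, 76]);
translate([391, 513, 649]) cube([54, 513, 76]);
translate([1833, 513, 649]) cube([54, 513, 76]);


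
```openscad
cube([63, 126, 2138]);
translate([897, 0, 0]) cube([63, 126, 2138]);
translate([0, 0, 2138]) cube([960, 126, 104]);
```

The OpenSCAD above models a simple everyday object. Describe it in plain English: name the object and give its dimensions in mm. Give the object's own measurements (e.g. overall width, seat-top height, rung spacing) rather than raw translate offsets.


A door frame. The clear opening is 834 mm wide and 2138 mm high. Two 63 mm wide jambs, 126 mm deep, stand either side of the opening from the floor to the top of the opening. A 104 mm thick head sits across the top of both jambs, spanning the full outside width of the frame.


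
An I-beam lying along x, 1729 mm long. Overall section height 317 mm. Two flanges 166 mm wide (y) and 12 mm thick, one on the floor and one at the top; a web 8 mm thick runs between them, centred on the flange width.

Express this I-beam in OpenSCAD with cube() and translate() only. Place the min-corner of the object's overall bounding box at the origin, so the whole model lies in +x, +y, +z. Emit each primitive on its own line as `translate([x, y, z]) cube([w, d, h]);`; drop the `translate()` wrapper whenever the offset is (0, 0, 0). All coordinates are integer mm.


cube([1729, 166, 12]);
translate([0, 79, 12]) cube([1729, 8, 293]);
translate([0, 0, 305]) cube([1729, 166, 12]);


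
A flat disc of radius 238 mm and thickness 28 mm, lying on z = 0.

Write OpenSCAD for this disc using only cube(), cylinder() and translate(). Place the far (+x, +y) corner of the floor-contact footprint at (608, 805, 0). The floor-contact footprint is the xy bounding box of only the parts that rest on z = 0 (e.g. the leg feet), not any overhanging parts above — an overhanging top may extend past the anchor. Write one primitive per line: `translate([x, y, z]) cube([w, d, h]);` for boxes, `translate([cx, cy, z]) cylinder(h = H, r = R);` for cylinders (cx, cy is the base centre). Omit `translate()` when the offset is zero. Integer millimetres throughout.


translate([370, 567, 0]) cylinder(h = 28, r = 238);
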